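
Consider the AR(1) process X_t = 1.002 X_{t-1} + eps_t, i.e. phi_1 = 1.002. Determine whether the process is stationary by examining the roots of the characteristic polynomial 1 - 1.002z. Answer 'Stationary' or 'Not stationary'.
\text{Not stationary}

The AR(p) characteristic polynomial is P(z) = 1 - 1.002z.
Stationarity requires all roots to lie outside the unit circle, i.e. |z| > 1 for every root.
This is linear in z: 1 + (-1.002) z = 0  =>  z = -1/(-1.002) = 0.998004,  |z| = 0.998004.
Moduli of all roots: 0.9980.
All moduli strictly greater than 1? No.
Verdict: Not stationary.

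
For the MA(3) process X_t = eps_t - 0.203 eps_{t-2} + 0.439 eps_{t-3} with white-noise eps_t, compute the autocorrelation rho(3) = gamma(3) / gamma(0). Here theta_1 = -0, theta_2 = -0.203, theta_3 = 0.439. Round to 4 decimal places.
\rho(3) = 0.3558

For an MA(q) process with theta_0 = 1, the autocovariance is
  gamma(k) = sigma^2 * sum_{i=0..q-k} theta_i * theta_{i+k},
and rho(k) = gamma(k) / gamma(0). Sigma^2 cancels.
  numerator   = (1)*(0.439) = 0.439.
  denominator = (1)^2 + (-0)^2 + (-0.203)^2 + (0.439)^2 = 1.23393.
  rho(3) = 0.439 / 1.23393 = 0.3558.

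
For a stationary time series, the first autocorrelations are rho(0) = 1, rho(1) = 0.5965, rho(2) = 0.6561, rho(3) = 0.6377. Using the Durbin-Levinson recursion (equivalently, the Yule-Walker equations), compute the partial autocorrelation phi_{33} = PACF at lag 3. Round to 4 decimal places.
\phi_{33} = 0.2989

The PACF at lag k is phi_{kk}, the last component of the solution
to the Yule-Walker system G_k phi = r_k where
  (G_k)_{ij} = rho(|i - j|), (r_k)_i = rho(i), i,j = 1..k.
Equivalently, Durbin-Levinson gives phi_{kk} iteratively:
  phi_{11} = rho(1)
  phi_{kk} = [rho(k) - sum_{j=1..k-1} phi_{k-1,j} rho(k-j)]
            / [1 - sum_{j=1..k-1} phi_{k-1,j} rho(j)],
  phi_{k,j} = phi_{k-1,j} - phi_{kk} phi_{k-1,k-j},  j = 1..k-1.
Step k = 1:
  phi_11 = rho(1) = 0.5965.
Step k = 2:
  phi_22 = [rho(2) - phi_11 rho(1)] / [1 - phi_11 rho(1)] = [0.6561 - (0.5965)(0.5965)] / [1 - (0.5965)(0.5965)]
         = 0.30028775 / 0.64418775 = 0.466149.
  Update: phi_21 = phi_11 - phi_22 phi_11 = 0.5965 - (0.466149)(0.5965) = 0.318442.
Step k = 3:
  phi_33 = [rho(3) - phi_21 rho(2) - phi_22 rho(1)] / [1 - phi_21 rho(1) - phi_22 rho(2)]
    numerator   = 0.6377 - (0.318442)(0.6561) - (0.466149)(0.5965) = 0.15071216
    denominator = 1 - (0.318442)(0.5965) - (0.466149)(0.6561) = 0.50420879
  phi_33 = 0.15071216 / 0.50420879 = 0.2989.
Therefore phi_{33} = 0.2989.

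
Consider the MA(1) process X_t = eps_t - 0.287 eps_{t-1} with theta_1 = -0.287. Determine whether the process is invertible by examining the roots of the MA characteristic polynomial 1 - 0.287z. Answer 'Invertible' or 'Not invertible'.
\text{Invertible}

The MA(q) characteristic polynomial is P(z) = 1 - 0.287z.
Invertibility requires all roots to lie outside the unit circle, i.e. |z| > 1 for every root.
This is linear in z: 1 + (-0.287) z = 0  =>  z = -1/(-0.287) = 3.484321,  |z| = 3.484321.
Moduli of all roots: 3.4843.
All moduli strictly greater than 1? Yes.
Verdict: Invertible.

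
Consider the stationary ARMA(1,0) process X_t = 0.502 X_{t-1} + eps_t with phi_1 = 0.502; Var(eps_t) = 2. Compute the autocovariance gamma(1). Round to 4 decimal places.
\gamma(1) = 1.3423

Multiply the model equation by X_{t-k} and take expectations. With theta_0 = psi_0 = 1 and psi_j the MA(infinity) weights, this gives
  gamma(k) - sum_i phi_i gamma(k-i) = c_k,
  c_k = sigma^2 * sum_{j=k..q} theta_j psi_{j-k}   (c_k = 0 for k > q),
using gamma(-m) = gamma(m).
Pure AR (q = 0): c_0 = sigma^2 = 2, c_k = 0 for k >= 1.
Equations for k = 0 and k = 1 (AR order 1):
  gamma(0) = phi_1 gamma(1) + c_0
  gamma(1) = phi_1 gamma(0) + c_1
Substituting the second into the first: gamma(0) (1 - phi_1^2) = c_0 + phi_1 c_1, so
  gamma(0) = c_0 / (1 - phi_1^2) = 2 / (1 - (0.502)^2) = 2 / 0.747996 = 2.673811.
  gamma(1) = phi_1 gamma(0) = (0.502)(2.673811) = 1.342253.
Therefore gamma(1) = 1.3423 (to 4 decimal places).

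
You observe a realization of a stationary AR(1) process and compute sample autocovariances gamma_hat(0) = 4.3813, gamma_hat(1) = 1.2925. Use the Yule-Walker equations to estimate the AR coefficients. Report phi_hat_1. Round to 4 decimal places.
\hat\phi_{1} = 0.2950

The Yule-Walker equations for an AR(p) process read, in matrix form,
  Gamma_p phi = r_p,   with   (Gamma_p)_{ij} = gamma(|i - j|),
                       (r_p)_i = gamma(i),   i,j = 1..p.
Substitute the sample gammas (Toeplitz matrix and right-hand side of size 1):
  Gamma_p = [[4.3813]]
  r_p     = [1.2925]
With p = 1 this is the single equation gamma(0) phi_1 = gamma(1):
  phi_hat_1 = gamma(1) / gamma(0) = 1.2925 / 4.3813 = 0.2950.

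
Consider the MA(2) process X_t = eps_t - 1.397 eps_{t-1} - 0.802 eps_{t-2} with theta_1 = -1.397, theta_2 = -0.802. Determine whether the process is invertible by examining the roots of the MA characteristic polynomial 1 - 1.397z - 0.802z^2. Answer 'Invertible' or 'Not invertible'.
\text{Not invertible}

The MA(q) characteristic polynomial is P(z) = 1 - 1.397z - 0.802z^2.
Invertibility requires all roots to lie outside the unit circle, i.e. |z| > 1 for every root.
Set 1 + (-1.397) z + (-0.802) z^2 = 0, i.e. a z^2 + b z + c = 0 with a = -0.802, b = -1.397, c = 1.
Discriminant D = b^2 - 4ac = (-1.397)^2 - 4*(-0.802)*1 = 1.951609 - (-3.208) = 5.159609.
D >= 0, so the roots are real: z = (-b +/- sqrt(D)) / (2a) = (1.397 +/- 2.271477) / (-1.604).
  z_1 = (1.397 + 2.271477) / (-1.604) = -2.2871,   |z_1| = 2.2871.
  z_2 = (1.397 - 2.271477) / (-1.604) = 0.5452,   |z_2| = 0.5452.
Moduli of all roots: 2.2871, 0.5452.
All moduli strictly greater than 1? No.
Verdict: Not invertible.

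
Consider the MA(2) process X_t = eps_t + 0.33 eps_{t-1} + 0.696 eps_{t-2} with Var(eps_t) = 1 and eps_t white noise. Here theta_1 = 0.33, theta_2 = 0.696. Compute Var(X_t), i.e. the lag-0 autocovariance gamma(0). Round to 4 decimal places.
\gamma(0) = 1.5933

For an MA(q) process X_t = eps_t + sum_i theta_i eps_{t-i} with
Var(eps_t) = sigma^2, the variance is
  gamma(0) = sigma^2 * (1 + sum_i theta_i^2).
  sum_i theta_i^2 = (0.33)^2 + (0.696)^2 = 0.1089 + 0.484416 = 0.593316.
  gamma(0) = 1 * (1 + 0.593316) = 1 * 1.593316 = 1.593316, which rounds to 1.5933.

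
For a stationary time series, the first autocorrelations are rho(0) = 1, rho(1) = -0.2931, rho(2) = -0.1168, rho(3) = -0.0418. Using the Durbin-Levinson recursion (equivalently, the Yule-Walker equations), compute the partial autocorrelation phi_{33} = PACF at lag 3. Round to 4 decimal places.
\phi_{33} = -0.1710

The PACF at lag k is phi_{kk}, the last component of the solution
to the Yule-Walker system G_k phi = r_k where
  (G_k)_{ij} = rho(|i - j|), (r_k)_i = rho(i), i,j = 1..k.
Equivalently, Durbin-Levinson gives phi_{kk} iteratively:
  phi_{11} = rho(1)
  phi_{kk} = [rho(k) - sum_{j=1..k-1} phi_{k-1,j} rho(k-j)]
            / [1 - sum_{j=1..k-1} phi_{k-1,j} rho(j)],
  phi_{k,j} = phi_{k-1,j} - phi_{kk} phi_{k-1,k-j},  j = 1..k-1.
Step k = 1:
  phi_11 = rho(1) = -0.2931.
Step k = 2:
  phi_22 = [rho(2) - phi_11 rho(1)] / [1 - phi_11 rho(1)] = [-0.1168 - (-0.2931)(-0.2931)] / [1 - (-0.2931)(-0.2931)]
         = -0.20270761 / 0.91409239 = -0.221758.
  Update: phi_21 = phi_11 - phi_22 phi_11 = -0.2931 - (-0.221758)(-0.2931) = -0.358097.
Step k = 3:
  phi_33 = [rho(3) - phi_21 rho(2) - phi_22 rho(1)] / [1 - phi_21 rho(1) - phi_22 rho(2)]
    numerator   = -0.0418 - (-0.358097)(-0.1168) - (-0.221758)(-0.2931) = -0.14862314
    denominator = 1 - (-0.358097)(-0.2931) - (-0.221758)(-0.1168) = 0.86914029
  phi_33 = -0.14862314 / 0.86914029 = -0.171.
Therefore phi_{33} = -0.1710.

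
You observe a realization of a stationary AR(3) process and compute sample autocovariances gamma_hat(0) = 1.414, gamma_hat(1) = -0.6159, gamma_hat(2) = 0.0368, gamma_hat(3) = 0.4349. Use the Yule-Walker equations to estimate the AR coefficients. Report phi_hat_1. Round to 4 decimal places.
\hat\phi_{1} = -0.4630

The Yule-Walker equations for an AR(p) process read, in matrix form,
  Gamma_p phi = r_p,   with   (Gamma_p)_{ij} = gamma(|i - j|),
                       (r_p)_i = gamma(i),   i,j = 1..p.
Substitute the sample gammas (Toeplitz matrix and right-hand side of size 3):
  Gamma_p = [[1.414, -0.6159, 0.0368], [-0.6159, 1.414, -0.6159], [0.0368, -0.6159, 1.414]]
  r_p     = [-0.6159, 0.0368, 0.4349]
Written out (R1..R3):
  (R1) 1.414 phi_1 - 0.6159 phi_2 + 0.0368 phi_3 = -0.6159
  (R2) -0.6159 phi_1 + 1.414 phi_2 - 0.6159 phi_3 = 0.0368
  (R3) 0.0368 phi_1 - 0.6159 phi_2 + 1.414 phi_3 = 0.4349
Gaussian elimination:
  R2 <- R2 - (-0.6159/1.414) R1 = R2 - (-0.435573) R1:  1.145731 phi_2 - 0.599871 phi_3 = -0.231469
  R3 <- R3 - (0.0368/1.414) R1 = R3 - (0.026025) R1:  -0.599871 phi_2 + 1.413042 phi_3 = 0.450929
  R3 <- R3 - (-0.599871/1.145731) R2 = R3 - (-0.523571) R2:  1.098967 phi_3 = 0.329739
Back-substitution:
  phi_hat_3 = 0.329739 / 1.098967 = 0.300044
  phi_hat_2 = (-0.231469 - (-0.599871)(0.300044)) / 1.145731 = -0.044933
  phi_hat_1 = (-0.6159 - (-0.6159)(-0.044933) - (0.0368)(0.300044)) / 1.414 = -0.462953
So phi_hat = [-0.4630, -0.0449, 0.3000].
Therefore phi_hat_1 = -0.4630.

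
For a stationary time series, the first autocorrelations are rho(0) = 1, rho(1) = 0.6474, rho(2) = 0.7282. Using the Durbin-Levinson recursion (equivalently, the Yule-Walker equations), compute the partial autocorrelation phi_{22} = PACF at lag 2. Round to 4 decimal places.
\phi_{22} = 0.5321

The PACF at lag k is phi_{kk}, the last component of the solution
to the Yule-Walker system G_k phi = r_k where
  (G_k)_{ij} = rho(|i - j|), (r_k)_i = rho(i), i,j = 1..k.
Equivalently, Durbin-Levinson gives phi_{kk} iteratively:
  phi_{11} = rho(1)
  phi_{kk} = [rho(k) - sum_{j=1..k-1} phi_{k-1,j} rho(k-j)]
            / [1 - sum_{j=1..k-1} phi_{k-1,j} rho(j)],
  phi_{k,j} = phi_{k-1,j} - phi_{kk} phi_{k-1,k-j},  j = 1..k-1.
Step k = 1:
  phi_11 = rho(1) = 0.6474.
Step k = 2:
  phi_22 = [rho(2) - phi_11 rho(1)] / [1 - phi_11 rho(1)] = [0.7282 - (0.6474)(0.6474)] / [1 - (0.6474)(0.6474)]
         = 0.30907324 / 0.58087324 = 0.5321.
Therefore phi_{22} = 0.5321.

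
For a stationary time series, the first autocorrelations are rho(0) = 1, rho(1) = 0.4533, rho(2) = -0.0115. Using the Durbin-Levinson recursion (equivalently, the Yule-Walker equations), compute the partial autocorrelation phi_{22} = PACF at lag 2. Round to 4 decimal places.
\phi_{22} = -0.2731

The PACF at lag k is phi_{kk}, the last component of the solution
to the Yule-Walker system G_k phi = r_k where
  (G_k)_{ij} = rho(|i - j|), (r_k)_i = rho(i), i,j = 1..k.
Equivalently, Durbin-Levinson gives phi_{kk} iteratively:
  phi_{11} = rho(1)
  phi_{kk} = [rho(k) - sum_{j=1..k-1} phi_{k-1,j} rho(k-j)]
            / [1 - sum_{j=1..k-1} phi_{k-1,j} rho(j)],
  phi_{k,j} = phi_{k-1,j} - phi_{kk} phi_{k-1,k-j},  j = 1..k-1.
Step k = 1:
  phi_11 = rho(1) = 0.4533.
Step k = 2:
  phi_22 = [rho(2) - phi_11 rho(1)] / [1 - phi_11 rho(1)] = [-0.0115 - (0.4533)(0.4533)] / [1 - (0.4533)(0.4533)]
         = -0.21698089 / 0.79451911 = -0.2731.
Therefore phi_{22} = -0.2731.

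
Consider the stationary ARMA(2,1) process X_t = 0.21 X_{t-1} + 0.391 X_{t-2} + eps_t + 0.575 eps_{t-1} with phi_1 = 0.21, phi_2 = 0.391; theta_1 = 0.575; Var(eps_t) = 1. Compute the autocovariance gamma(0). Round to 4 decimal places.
\gamma(0) = 2.3140

Multiply the model equation by X_{t-k} and take expectations. With theta_0 = psi_0 = 1 and psi_j the MA(infinity) weights, this gives
  gamma(k) - sum_i phi_i gamma(k-i) = c_k,
  c_k = sigma^2 * sum_{j=k..q} theta_j psi_{j-k}   (c_k = 0 for k > q),
using gamma(-m) = gamma(m).
psi-weights needed (psi_j = theta_j + sum_i phi_i psi_{j-i}):
  psi_1 = theta_1 + phi_1 = 0.575 + (0.21) = 0.785
Right-hand sides:
  c_0 = sigma^2 (1 + theta_1 psi_1) = 1 * (1 + (0.575)(0.785)) = 1 * 1.451375 = 1.451375
  c_1 = sigma^2 theta_1 = 1 * (0.575) = 0.575
  c_2 = 0
Equations for k = 0, 1, 2 (AR order 2, c_2 = 0):
  (E0) gamma(0) = phi_1 gamma(1) + phi_2 gamma(2) + c_0
  (E1) gamma(1) = phi_1 gamma(0) + phi_2 gamma(1) + c_1
  (E2) gamma(2) = phi_1 gamma(1) + phi_2 gamma(0)
From (E1): gamma(1) = A gamma(0) + B with
  A = phi_1 / (1 - phi_2) = 0.21 / 0.609 = 0.344828,   B = c_1 / (1 - phi_2) = 0.575 / 0.609 = 0.944171.
Insert (E2) into (E0): gamma(0) (1 - phi_2^2) = phi_1 (1 + phi_2) gamma(1) + c_0.
  phi_1 (1 + phi_2) = (0.21)(1.391) = 0.29211,   1 - phi_2^2 = 0.847119.
Replace gamma(1) by A gamma(0) + B and collect gamma(0):
  gamma(0) [0.847119 - (0.29211)(0.344828)] = (0.29211)(0.944171) + 1.451375
  gamma(0) * 0.746391 = 1.727177
  gamma(0) = 1.727177 / 0.746391 = 2.314036.
Therefore gamma(0) = 2.3140 (to 4 decimal places).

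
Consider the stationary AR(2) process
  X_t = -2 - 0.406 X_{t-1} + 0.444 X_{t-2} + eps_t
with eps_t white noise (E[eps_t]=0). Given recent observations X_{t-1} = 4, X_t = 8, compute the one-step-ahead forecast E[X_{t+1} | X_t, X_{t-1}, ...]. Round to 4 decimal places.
E[X_{t+1} \mid \mathcal F_t] = -3.4720

For an AR(p) model X_t = c + sum_i phi_i X_{t-i} + eps_t, the
one-step-ahead conditional mean is
  E[X_{t+1} | X_t, ...] = c + sum_i phi_i X_{t+1-i}.
Substitute known values:
  E[X_{t+1} | ...] = -2 + (-0.406) * (8) + (0.444) * (4)
                   = -3.4720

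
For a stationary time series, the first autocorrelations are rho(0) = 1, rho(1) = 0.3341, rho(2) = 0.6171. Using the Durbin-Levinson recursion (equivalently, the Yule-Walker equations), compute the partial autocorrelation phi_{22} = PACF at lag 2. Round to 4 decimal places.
\phi_{22} = 0.5690

The PACF at lag k is phi_{kk}, the last component of the solution
to the Yule-Walker system G_k phi = r_k where
  (G_k)_{ij} = rho(|i - j|), (r_k)_i = rho(i), i,j = 1..k.
Equivalently, Durbin-Levinson gives phi_{kk} iteratively:
  phi_{11} = rho(1)
  phi_{kk} = [rho(k) - sum_{j=1..k-1} phi_{k-1,j} rho(k-j)]
            / [1 - sum_{j=1..k-1} phi_{k-1,j} rho(j)],
  phi_{k,j} = phi_{k-1,j} - phi_{kk} phi_{k-1,k-j},  j = 1..k-1.
Step k = 1:
  phi_11 = rho(1) = 0.3341.
Step k = 2:
  phi_22 = [rho(2) - phi_11 rho(1)] / [1 - phi_11 rho(1)] = [0.6171 - (0.3341)(0.3341)] / [1 - (0.3341)(0.3341)]
         = 0.50547719 / 0.88837719 = 0.569.
Therefore phi_{22} = 0.5690.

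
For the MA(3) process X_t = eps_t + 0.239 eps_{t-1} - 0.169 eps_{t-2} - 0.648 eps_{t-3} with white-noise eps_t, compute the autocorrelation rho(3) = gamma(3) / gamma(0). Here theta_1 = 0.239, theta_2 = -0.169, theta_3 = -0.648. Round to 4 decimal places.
\rho(3) = -0.4304

For an MA(q) process with theta_0 = 1, the autocovariance is
  gamma(k) = sigma^2 * sum_{i=0..q-k} theta_i * theta_{i+k},
and rho(k) = gamma(k) / gamma(0). Sigma^2 cancels.
  numerator   = (1)*(-0.648) = -0.648.
  denominator = (1)^2 + (0.239)^2 + (-0.169)^2 + (-0.648)^2 = 1.505586.
  rho(3) = -0.648 / 1.505586 = -0.4304.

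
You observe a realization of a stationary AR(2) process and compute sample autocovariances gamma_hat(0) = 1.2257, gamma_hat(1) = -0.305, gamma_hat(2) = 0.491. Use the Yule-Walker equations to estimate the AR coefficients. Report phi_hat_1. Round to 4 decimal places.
\hat\phi_{1} = -0.1590

The Yule-Walker equations for an AR(p) process read, in matrix form,
  Gamma_p phi = r_p,   with   (Gamma_p)_{ij} = gamma(|i - j|),
                       (r_p)_i = gamma(i),   i,j = 1..p.
Substitute the sample gammas (Toeplitz matrix and right-hand side of size 2):
  Gamma_p = [[1.2257, -0.305], [-0.305, 1.2257]]
  r_p     = [-0.305, 0.491]
Written out:
  1.2257 phi_1 - 0.305 phi_2 = -0.305
  -0.305 phi_1 + 1.2257 phi_2 = 0.491
Solve by Cramer's rule:
  det = gamma(0)^2 - gamma(1)^2 = (1.2257)^2 - (-0.305)^2 = 1.50234049 - 0.093025 = 1.40931549
  phi_hat_1 = [gamma(1) gamma(0) - gamma(1) gamma(2)] / det = [(-0.305)(1.2257) - (-0.305)(0.491)] / 1.40931549 = -0.2240835 / 1.40931549 = -0.159
  phi_hat_2 = [gamma(0) gamma(2) - gamma(1)^2] / det = [(1.2257)(0.491) - (-0.305)^2] / 1.40931549 = 0.5087937 / 1.40931549 = 0.361
So phi_hat = [-0.1590, 0.3610].
Therefore phi_hat_1 = -0.1590.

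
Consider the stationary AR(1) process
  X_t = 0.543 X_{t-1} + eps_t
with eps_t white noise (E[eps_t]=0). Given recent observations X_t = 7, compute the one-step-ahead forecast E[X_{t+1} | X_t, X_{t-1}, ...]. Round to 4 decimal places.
E[X_{t+1} \mid \mathcal F_t] = 3.8010

For an AR(p) model X_t = c + sum_i phi_i X_{t-i} + eps_t, the
one-step-ahead conditional mean is
  E[X_{t+1} | X_t, ...] = c + sum_i phi_i X_{t+1-i}.
Substitute known values:
  E[X_{t+1} | ...] = (0.543) * (7)
                   = 3.8010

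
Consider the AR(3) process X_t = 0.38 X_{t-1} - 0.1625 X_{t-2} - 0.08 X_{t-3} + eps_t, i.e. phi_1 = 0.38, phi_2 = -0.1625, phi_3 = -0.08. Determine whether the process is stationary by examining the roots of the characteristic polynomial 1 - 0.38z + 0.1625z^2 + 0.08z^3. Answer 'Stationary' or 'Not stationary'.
\text{Stationary}

The AR(p) characteristic polynomial is P(z) = 1 - 0.38z + 0.1625z^2 + 0.08z^3.
Stationarity requires all roots to lie outside the unit circle, i.e. |z| > 1 for every root.
Degree 3: look for a simple real root z0 first, then factor out (1 - z/z0) and solve the remaining quadratic.
Testing z0 = -4: P(-4) = 1 + (-0.38)(-4) + (0.1625)(-4)^2 + (0.08)(-4)^3
  = 1 + (1.52) + (2.6) + (-5.12) = 0.  So z_0 = -4 is a root, |z_0| = 4.
Divide out the factor (1 + 0.25 z) = (1 - z/z0) (since 1/z0 = -0.25):
  P(z) = (1 + 0.25 z)(1 + (-0.63) z + (0.32) z^2)
  [check: z-coef -0.63 - (-0.25) = -0.38; z^2-coef 0.32 - (-0.25)(-0.63) = 0.1625; z^3-coef -(-0.25)(0.32) = 0.08.]
Remaining roots from the quadratic factor 1 + (-0.63) z + (0.32) z^2:
  Set 1 + (-0.63) z + (0.32) z^2 = 0, i.e. a z^2 + b z + c = 0 with a = 0.32, b = -0.63, c = 1.
  Discriminant D = b^2 - 4ac = (-0.63)^2 - 4*(0.32)*1 = 0.3969 - (1.28) = -0.8831.
  D < 0, so the roots are the complex-conjugate pair z = (-b +/- i sqrt(-D)) / (2a) = 0.9844 +/- 1.4683i.
  For a conjugate pair |z|^2 = z * conj(z) = (product of roots) = c/a = 1/(0.32) = 3.125, so |z| = sqrt(3.125) = 1.7678 for both roots.
Moduli of all roots: 4.0000, 1.7678, 1.7678.
All moduli strictly greater than 1? Yes.
Verdict: Stationary.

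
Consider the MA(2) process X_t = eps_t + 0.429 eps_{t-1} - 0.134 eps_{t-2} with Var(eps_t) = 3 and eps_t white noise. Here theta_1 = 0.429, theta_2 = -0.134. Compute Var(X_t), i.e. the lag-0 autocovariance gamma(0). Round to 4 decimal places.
\gamma(0) = 3.6060

For an MA(q) process X_t = eps_t + sum_i theta_i eps_{t-i} with
Var(eps_t) = sigma^2, the variance is
  gamma(0) = sigma^2 * (1 + sum_i theta_i^2).
  sum_i theta_i^2 = (0.429)^2 + (-0.134)^2 = 0.184041 + 0.017956 = 0.201997.
  gamma(0) = 3 * (1 + 0.201997) = 3 * 1.201997 = 3.605991, which rounds to 3.6060.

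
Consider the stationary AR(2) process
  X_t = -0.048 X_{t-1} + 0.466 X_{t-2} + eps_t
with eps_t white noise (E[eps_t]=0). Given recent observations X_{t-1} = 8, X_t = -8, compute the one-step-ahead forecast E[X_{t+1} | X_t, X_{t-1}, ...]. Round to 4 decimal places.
E[X_{t+1} \mid \mathcal F_t] = 4.1120

For an AR(p) model X_t = c + sum_i phi_i X_{t-i} + eps_t, the
one-step-ahead conditional mean is
  E[X_{t+1} | X_t, ...] = c + sum_i phi_i X_{t+1-i}.
Substitute known values:
  E[X_{t+1} | ...] = (-0.048) * (-8) + (0.466) * (8)
                   = 4.1120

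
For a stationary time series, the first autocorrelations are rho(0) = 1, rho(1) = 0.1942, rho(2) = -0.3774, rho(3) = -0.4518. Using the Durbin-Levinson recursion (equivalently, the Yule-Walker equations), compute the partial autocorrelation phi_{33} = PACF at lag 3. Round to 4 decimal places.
\phi_{33} = -0.3359

The PACF at lag k is phi_{kk}, the last component of the solution
to the Yule-Walker system G_k phi = r_k where
  (G_k)_{ij} = rho(|i - j|), (r_k)_i = rho(i), i,j = 1..k.
Equivalently, Durbin-Levinson gives phi_{kk} iteratively:
  phi_{11} = rho(1)
  phi_{kk} = [rho(k) - sum_{j=1..k-1} phi_{k-1,j} rho(k-j)]
            / [1 - sum_{j=1..k-1} phi_{k-1,j} rho(j)],
  phi_{k,j} = phi_{k-1,j} - phi_{kk} phi_{k-1,k-j},  j = 1..k-1.
Step k = 1:
  phi_11 = rho(1) = 0.1942.
Step k = 2:
  phi_22 = [rho(2) - phi_11 rho(1)] / [1 - phi_11 rho(1)] = [-0.3774 - (0.1942)(0.1942)] / [1 - (0.1942)(0.1942)]
         = -0.41511364 / 0.96228636 = -0.431383.
  Update: phi_21 = phi_11 - phi_22 phi_11 = 0.1942 - (-0.431383)(0.1942) = 0.277975.
Step k = 3:
  phi_33 = [rho(3) - phi_21 rho(2) - phi_22 rho(1)] / [1 - phi_21 rho(1) - phi_22 rho(2)]
    numerator   = -0.4518 - (0.277975)(-0.3774) - (-0.431383)(0.1942) = -0.26311791
    denominator = 1 - (0.277975)(0.1942) - (-0.431383)(-0.3774) = 0.78321354
  phi_33 = -0.26311791 / 0.78321354 = -0.3359.
Therefore phi_{33} = -0.3359.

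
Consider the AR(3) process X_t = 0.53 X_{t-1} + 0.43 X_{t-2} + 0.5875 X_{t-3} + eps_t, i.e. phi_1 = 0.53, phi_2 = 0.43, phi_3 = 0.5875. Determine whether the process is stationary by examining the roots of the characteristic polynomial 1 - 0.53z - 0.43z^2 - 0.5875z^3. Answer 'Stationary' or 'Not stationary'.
\text{Not stationary}

The AR(p) characteristic polynomial is P(z) = 1 - 0.53z - 0.43z^2 - 0.5875z^3.
Stationarity requires all roots to lie outside the unit circle, i.e. |z| > 1 for every root.
Degree 3: look for a simple real root z0 first, then factor out (1 - z/z0) and solve the remaining quadratic.
Testing z0 = 0.8: P(0.8) = 1 + (-0.53)(0.8) + (-0.43)(0.8)^2 + (-0.5875)(0.8)^3
  = 1 + (-0.424) + (-0.2752) + (-0.3008) = 0.  So z_0 = 0.8 is a root, |z_0| = 0.8.
Divide out the factor (1 - 1.25 z) = (1 - z/z0) (since 1/z0 = 1.25):
  P(z) = (1 - 1.25 z)(1 + (0.72) z + (0.47) z^2)
  [check: z-coef 0.72 - (1.25) = -0.53; z^2-coef 0.47 - (1.25)(0.72) = -0.43; z^3-coef -(1.25)(0.47) = -0.5875.]
Remaining roots from the quadratic factor 1 + (0.72) z + (0.47) z^2:
  Set 1 + (0.72) z + (0.47) z^2 = 0, i.e. a z^2 + b z + c = 0 with a = 0.47, b = 0.72, c = 1.
  Discriminant D = b^2 - 4ac = (0.72)^2 - 4*(0.47)*1 = 0.5184 - (1.88) = -1.3616.
  D < 0, so the roots are the complex-conjugate pair z = (-b +/- i sqrt(-D)) / (2a) = -0.766 +/- 1.2414i.
  For a conjugate pair |z|^2 = z * conj(z) = (product of roots) = c/a = 1/(0.47) = 2.12766, so |z| = sqrt(2.12766) = 1.4586 for both roots.
Moduli of all roots: 0.8000, 1.4586, 1.4586.
All moduli strictly greater than 1? No.
Verdict: Not stationary.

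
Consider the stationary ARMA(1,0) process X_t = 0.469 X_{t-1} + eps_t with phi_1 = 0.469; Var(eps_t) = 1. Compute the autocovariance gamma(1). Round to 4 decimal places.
\gamma(1) = 0.6013

Multiply the model equation by X_{t-k} and take expectations. With theta_0 = psi_0 = 1 and psi_j the MA(infinity) weights, this gives
  gamma(k) - sum_i phi_i gamma(k-i) = c_k,
  c_k = sigma^2 * sum_{j=k..q} theta_j psi_{j-k}   (c_k = 0 for k > q),
using gamma(-m) = gamma(m).
Pure AR (q = 0): c_0 = sigma^2 = 1, c_k = 0 for k >= 1.
Equations for k = 0 and k = 1 (AR order 1):
  gamma(0) = phi_1 gamma(1) + c_0
  gamma(1) = phi_1 gamma(0) + c_1
Substituting the second into the first: gamma(0) (1 - phi_1^2) = c_0 + phi_1 c_1, so
  gamma(0) = c_0 / (1 - phi_1^2) = 1 / (1 - (0.469)^2) = 1 / 0.780039 = 1.281987.
  gamma(1) = phi_1 gamma(0) = (0.469)(1.281987) = 0.601252.
Therefore gamma(1) = 0.6013 (to 4 decimal places).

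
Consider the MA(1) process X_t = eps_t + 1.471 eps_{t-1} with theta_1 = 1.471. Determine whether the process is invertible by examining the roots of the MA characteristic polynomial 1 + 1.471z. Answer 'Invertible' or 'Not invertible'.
\text{Not invertible}

The MA(q) characteristic polynomial is P(z) = 1 + 1.471z.
Invertibility requires all roots to lie outside the unit circle, i.e. |z| > 1 for every root.
This is linear in z: 1 + (1.471) z = 0  =>  z = -1/(1.471) = -0.67981,  |z| = 0.67981.
Moduli of all roots: 0.6798.
All moduli strictly greater than 1? No.
Verdict: Not invertible.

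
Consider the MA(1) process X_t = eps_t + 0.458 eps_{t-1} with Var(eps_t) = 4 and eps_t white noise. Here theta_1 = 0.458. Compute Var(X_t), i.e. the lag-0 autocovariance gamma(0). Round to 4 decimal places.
\gamma(0) = 4.8391

For an MA(q) process X_t = eps_t + sum_i theta_i eps_{t-i} with
Var(eps_t) = sigma^2, the variance is
  gamma(0) = sigma^2 * (1 + sum_i theta_i^2).
  sum_i theta_i^2 = (0.458)^2 = 0.209764.
  gamma(0) = 4 * (1 + 0.209764) = 4 * 1.209764 = 4.839056, which rounds to 4.8391.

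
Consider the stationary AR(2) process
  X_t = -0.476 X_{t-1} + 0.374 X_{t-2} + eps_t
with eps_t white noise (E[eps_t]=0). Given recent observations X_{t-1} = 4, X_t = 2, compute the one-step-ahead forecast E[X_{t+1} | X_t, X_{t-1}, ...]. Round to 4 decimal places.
E[X_{t+1} \mid \mathcal F_t] = 0.5440

For an AR(p) model X_t = c + sum_i phi_i X_{t-i} + eps_t, the
one-step-ahead conditional mean is
  E[X_{t+1} | X_t, ...] = c + sum_i phi_i X_{t+1-i}.
Substitute known values:
  E[X_{t+1} | ...] = (-0.476) * (2) + (0.374) * (4)
                   = 0.5440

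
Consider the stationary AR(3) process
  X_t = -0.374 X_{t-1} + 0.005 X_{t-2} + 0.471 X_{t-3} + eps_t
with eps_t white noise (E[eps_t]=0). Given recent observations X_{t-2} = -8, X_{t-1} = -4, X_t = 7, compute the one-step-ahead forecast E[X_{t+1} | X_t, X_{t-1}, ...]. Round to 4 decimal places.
E[X_{t+1} \mid \mathcal F_t] = -6.4060

For an AR(p) model X_t = c + sum_i phi_i X_{t-i} + eps_t, the
one-step-ahead conditional mean is
  E[X_{t+1} | X_t, ...] = c + sum_i phi_i X_{t+1-i}.
Substitute known values:
  E[X_{t+1} | ...] = (-0.374) * (7) + (0.005) * (-4) + (0.471) * (-8)
                   = -6.4060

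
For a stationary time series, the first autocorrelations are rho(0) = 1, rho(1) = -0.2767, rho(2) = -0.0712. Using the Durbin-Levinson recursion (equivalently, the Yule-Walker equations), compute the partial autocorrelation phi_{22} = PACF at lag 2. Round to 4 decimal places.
\phi_{22} = -0.1600

The PACF at lag k is phi_{kk}, the last component of the solution
to the Yule-Walker system G_k phi = r_k where
  (G_k)_{ij} = rho(|i - j|), (r_k)_i = rho(i), i,j = 1..k.
Equivalently, Durbin-Levinson gives phi_{kk} iteratively:
  phi_{11} = rho(1)
  phi_{kk} = [rho(k) - sum_{j=1..k-1} phi_{k-1,j} rho(k-j)]
            / [1 - sum_{j=1..k-1} phi_{k-1,j} rho(j)],
  phi_{k,j} = phi_{k-1,j} - phi_{kk} phi_{k-1,k-j},  j = 1..k-1.
Step k = 1:
  phi_11 = rho(1) = -0.2767.
Step k = 2:
  phi_22 = [rho(2) - phi_11 rho(1)] / [1 - phi_11 rho(1)] = [-0.0712 - (-0.2767)(-0.2767)] / [1 - (-0.2767)(-0.2767)]
         = -0.14776289 / 0.92343711 = -0.16.
Therefore phi_{22} = -0.1600.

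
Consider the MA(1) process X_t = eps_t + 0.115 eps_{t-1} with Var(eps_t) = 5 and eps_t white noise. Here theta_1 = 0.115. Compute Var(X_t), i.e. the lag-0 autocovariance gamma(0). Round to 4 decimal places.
\gamma(0) = 5.0661

For an MA(q) process X_t = eps_t + sum_i theta_i eps_{t-i} with
Var(eps_t) = sigma^2, the variance is
  gamma(0) = sigma^2 * (1 + sum_i theta_i^2).
  sum_i theta_i^2 = (0.115)^2 = 0.013225.
  gamma(0) = 5 * (1 + 0.013225) = 5 * 1.013225 = 5.066125, which rounds to 5.0661.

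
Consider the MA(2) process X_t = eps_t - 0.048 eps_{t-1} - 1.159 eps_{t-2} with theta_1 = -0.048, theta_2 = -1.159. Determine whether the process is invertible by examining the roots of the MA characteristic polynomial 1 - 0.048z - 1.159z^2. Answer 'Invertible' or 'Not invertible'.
\text{Not invertible}

The MA(q) characteristic polynomial is P(z) = 1 - 0.048z - 1.159z^2.
Invertibility requires all roots to lie outside the unit circle, i.e. |z| > 1 for every root.
Set 1 + (-0.048) z + (-1.159) z^2 = 0, i.e. a z^2 + b z + c = 0 with a = -1.159, b = -0.048, c = 1.
Discriminant D = b^2 - 4ac = (-0.048)^2 - 4*(-1.159)*1 = 0.002304 - (-4.636) = 4.638304.
D >= 0, so the roots are real: z = (-b +/- sqrt(D)) / (2a) = (0.048 +/- 2.153672) / (-2.318).
  z_1 = (0.048 + 2.153672) / (-2.318) = -0.9498,   |z_1| = 0.9498.
  z_2 = (0.048 - 2.153672) / (-2.318) = 0.9084,   |z_2| = 0.9084.
Moduli of all roots: 0.9498, 0.9084.
All moduli strictly greater than 1? No.
Verdict: Not invertible.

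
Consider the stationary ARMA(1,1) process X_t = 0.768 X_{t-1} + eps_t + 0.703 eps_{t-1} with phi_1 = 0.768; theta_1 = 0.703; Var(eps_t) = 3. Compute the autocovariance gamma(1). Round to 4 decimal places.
\gamma(1) = 16.5675

Multiply the model equation by X_{t-k} and take expectations. With theta_0 = psi_0 = 1 and psi_j the MA(infinity) weights, this gives
  gamma(k) - sum_i phi_i gamma(k-i) = c_k,
  c_k = sigma^2 * sum_{j=k..q} theta_j psi_{j-k}   (c_k = 0 for k > q),
using gamma(-m) = gamma(m).
psi-weights needed (psi_j = theta_j + sum_i phi_i psi_{j-i}):
  psi_1 = theta_1 + phi_1 = 0.703 + (0.768) = 1.471
Right-hand sides:
  c_0 = sigma^2 (1 + theta_1 psi_1) = 3 * (1 + (0.703)(1.471)) = 3 * 2.034113 = 6.102339
  c_1 = sigma^2 theta_1 = 3 * (0.703) = 2.109
  c_2 = 0
Equations for k = 0 and k = 1 (AR order 1):
  gamma(0) = phi_1 gamma(1) + c_0
  gamma(1) = phi_1 gamma(0) + c_1
Substituting the second into the first: gamma(0) (1 - phi_1^2) = c_0 + phi_1 c_1, so
  gamma(0) = (c_0 + phi_1 c_1) / (1 - phi_1^2) = (6.102339 + (0.768)(2.109)) / (1 - (0.768)^2) = 7.722051 / 0.410176 = 18.826189.
  gamma(1) = phi_1 gamma(0) + c_1 = (0.768)(18.826189) + (2.109) = 16.567513.
Therefore gamma(1) = 16.5675 (to 4 decimal places).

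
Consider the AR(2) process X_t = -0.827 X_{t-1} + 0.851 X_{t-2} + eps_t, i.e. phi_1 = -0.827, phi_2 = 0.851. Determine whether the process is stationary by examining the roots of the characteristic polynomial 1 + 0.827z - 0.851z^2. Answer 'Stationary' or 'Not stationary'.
\text{Not stationary}

The AR(p) characteristic polynomial is P(z) = 1 + 0.827z - 0.851z^2.
Stationarity requires all roots to lie outside the unit circle, i.e. |z| > 1 for every root.
Set 1 + (0.827) z + (-0.851) z^2 = 0, i.e. a z^2 + b z + c = 0 with a = -0.851, b = 0.827, c = 1.
Discriminant D = b^2 - 4ac = (0.827)^2 - 4*(-0.851)*1 = 0.683929 - (-3.404) = 4.087929.
D >= 0, so the roots are real: z = (-b +/- sqrt(D)) / (2a) = (-0.827 +/- 2.021863) / (-1.702).
  z_1 = (-0.827 + 2.021863) / (-1.702) = -0.702,   |z_1| = 0.702.
  z_2 = (-0.827 - 2.021863) / (-1.702) = 1.6738,   |z_2| = 1.6738.
Moduli of all roots: 0.7020, 1.6738.
All moduli strictly greater than 1? No.
Verdict: Not stationary.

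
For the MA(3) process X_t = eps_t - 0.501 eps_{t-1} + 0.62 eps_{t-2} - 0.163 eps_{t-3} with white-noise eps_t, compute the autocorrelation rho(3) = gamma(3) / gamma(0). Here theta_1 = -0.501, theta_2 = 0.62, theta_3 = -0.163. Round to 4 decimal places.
\rho(3) = -0.0981

For an MA(q) process with theta_0 = 1, the autocovariance is
  gamma(k) = sigma^2 * sum_{i=0..q-k} theta_i * theta_{i+k},
and rho(k) = gamma(k) / gamma(0). Sigma^2 cancels.
  numerator   = (1)*(-0.163) = -0.163.
  denominator = (1)^2 + (-0.501)^2 + (0.62)^2 + (-0.163)^2 = 1.66197.
  rho(3) = -0.163 / 1.66197 = -0.0981.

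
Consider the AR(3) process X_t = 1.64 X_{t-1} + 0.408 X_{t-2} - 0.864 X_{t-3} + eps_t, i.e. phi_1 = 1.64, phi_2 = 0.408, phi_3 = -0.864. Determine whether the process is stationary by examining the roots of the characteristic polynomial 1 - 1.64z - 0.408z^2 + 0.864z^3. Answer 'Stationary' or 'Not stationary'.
\text{Not stationary}

The AR(p) characteristic polynomial is P(z) = 1 - 1.64z - 0.408z^2 + 0.864z^3.
Stationarity requires all roots to lie outside the unit circle, i.e. |z| > 1 for every root.
Degree 3: look for a simple real root z0 first, then factor out (1 - z/z0) and solve the remaining quadratic.
Testing z0 = 1.25: P(1.25) = 1 + (-1.64)(1.25) + (-0.408)(1.25)^2 + (0.864)(1.25)^3
  = 1 + (-2.05) + (-0.6375) + (1.6875) = 0.  So z_0 = 1.25 is a root, |z_0| = 1.25.
Divide out the factor (1 - 0.8 z) = (1 - z/z0) (since 1/z0 = 0.8):
  P(z) = (1 - 0.8 z)(1 + (-0.84) z + (-1.08) z^2)
  [check: z-coef -0.84 - (0.8) = -1.64; z^2-coef -1.08 - (0.8)(-0.84) = -0.408; z^3-coef -(0.8)(-1.08) = 0.864.]
Remaining roots from the quadratic factor 1 + (-0.84) z + (-1.08) z^2:
  Set 1 + (-0.84) z + (-1.08) z^2 = 0, i.e. a z^2 + b z + c = 0 with a = -1.08, b = -0.84, c = 1.
  Discriminant D = b^2 - 4ac = (-0.84)^2 - 4*(-1.08)*1 = 0.7056 - (-4.32) = 5.0256.
  D >= 0, so the roots are real: z = (-b +/- sqrt(D)) / (2a) = (0.84 +/- 2.241785) / (-2.16).
    z_1 = (0.84 + 2.241785) / (-2.16) = -1.4268,   |z_1| = 1.4268.
    z_2 = (0.84 - 2.241785) / (-2.16) = 0.649,   |z_2| = 0.649.
Moduli of all roots: 1.2500, 1.4268, 0.6490.
All moduli strictly greater than 1? No.
Verdict: Not stationary.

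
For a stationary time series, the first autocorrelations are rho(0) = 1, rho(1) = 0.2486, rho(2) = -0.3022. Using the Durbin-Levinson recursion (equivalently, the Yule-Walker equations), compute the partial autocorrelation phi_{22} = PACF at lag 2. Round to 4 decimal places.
\phi_{22} = -0.3880

The PACF at lag k is phi_{kk}, the last component of the solution
to the Yule-Walker system G_k phi = r_k where
  (G_k)_{ij} = rho(|i - j|), (r_k)_i = rho(i), i,j = 1..k.
Equivalently, Durbin-Levinson gives phi_{kk} iteratively:
  phi_{11} = rho(1)
  phi_{kk} = [rho(k) - sum_{j=1..k-1} phi_{k-1,j} rho(k-j)]
            / [1 - sum_{j=1..k-1} phi_{k-1,j} rho(j)],
  phi_{k,j} = phi_{k-1,j} - phi_{kk} phi_{k-1,k-j},  j = 1..k-1.
Step k = 1:
  phi_11 = rho(1) = 0.2486.
Step k = 2:
  phi_22 = [rho(2) - phi_11 rho(1)] / [1 - phi_11 rho(1)] = [-0.3022 - (0.2486)(0.2486)] / [1 - (0.2486)(0.2486)]
         = -0.36400196 / 0.93819804 = -0.388.
Therefore phi_{22} = -0.3880.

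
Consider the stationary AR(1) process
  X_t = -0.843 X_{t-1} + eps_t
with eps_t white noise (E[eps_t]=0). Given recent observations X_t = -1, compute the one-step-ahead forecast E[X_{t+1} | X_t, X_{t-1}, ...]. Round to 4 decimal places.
E[X_{t+1} \mid \mathcal F_t] = 0.8430

For an AR(p) model X_t = c + sum_i phi_i X_{t-i} + eps_t, the
one-step-ahead conditional mean is
  E[X_{t+1} | X_t, ...] = c + sum_i phi_i X_{t+1-i}.
Substitute known values:
  E[X_{t+1} | ...] = (-0.843) * (-1)
                   = 0.8430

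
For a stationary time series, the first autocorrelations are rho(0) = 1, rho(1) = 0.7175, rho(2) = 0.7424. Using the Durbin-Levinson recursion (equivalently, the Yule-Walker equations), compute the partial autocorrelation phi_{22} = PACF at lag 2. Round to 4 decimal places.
\phi_{22} = 0.4691

The PACF at lag k is phi_{kk}, the last component of the solution
to the Yule-Walker system G_k phi = r_k where
  (G_k)_{ij} = rho(|i - j|), (r_k)_i = rho(i), i,j = 1..k.
Equivalently, Durbin-Levinson gives phi_{kk} iteratively:
  phi_{11} = rho(1)
  phi_{kk} = [rho(k) - sum_{j=1..k-1} phi_{k-1,j} rho(k-j)]
            / [1 - sum_{j=1..k-1} phi_{k-1,j} rho(j)],
  phi_{k,j} = phi_{k-1,j} - phi_{kk} phi_{k-1,k-j},  j = 1..k-1.
Step k = 1:
  phi_11 = rho(1) = 0.7175.
Step k = 2:
  phi_22 = [rho(2) - phi_11 rho(1)] / [1 - phi_11 rho(1)] = [0.7424 - (0.7175)(0.7175)] / [1 - (0.7175)(0.7175)]
         = 0.22759375 / 0.48519375 = 0.4691.
Therefore phi_{22} = 0.4691.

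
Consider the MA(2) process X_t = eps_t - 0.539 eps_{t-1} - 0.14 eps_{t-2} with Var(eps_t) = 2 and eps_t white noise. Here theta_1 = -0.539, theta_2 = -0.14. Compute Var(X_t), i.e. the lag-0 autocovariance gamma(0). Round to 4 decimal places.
\gamma(0) = 2.6202

For an MA(q) process X_t = eps_t + sum_i theta_i eps_{t-i} with
Var(eps_t) = sigma^2, the variance is
  gamma(0) = sigma^2 * (1 + sum_i theta_i^2).
  sum_i theta_i^2 = (-0.539)^2 + (-0.14)^2 = 0.290521 + 0.0196 = 0.310121.
  gamma(0) = 2 * (1 + 0.310121) = 2 * 1.310121 = 2.620242, which rounds to 2.6202.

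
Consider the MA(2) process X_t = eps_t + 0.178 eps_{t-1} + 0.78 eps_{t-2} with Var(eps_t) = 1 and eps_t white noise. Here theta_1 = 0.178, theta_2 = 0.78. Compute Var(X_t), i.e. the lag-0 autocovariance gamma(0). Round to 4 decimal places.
\gamma(0) = 1.6401

For an MA(q) process X_t = eps_t + sum_i theta_i eps_{t-i} with
Var(eps_t) = sigma^2, the variance is
  gamma(0) = sigma^2 * (1 + sum_i theta_i^2).
  sum_i theta_i^2 = (0.178)^2 + (0.78)^2 = 0.031684 + 0.6084 = 0.640084.
  gamma(0) = 1 * (1 + 0.640084) = 1 * 1.640084 = 1.640084, which rounds to 1.6401.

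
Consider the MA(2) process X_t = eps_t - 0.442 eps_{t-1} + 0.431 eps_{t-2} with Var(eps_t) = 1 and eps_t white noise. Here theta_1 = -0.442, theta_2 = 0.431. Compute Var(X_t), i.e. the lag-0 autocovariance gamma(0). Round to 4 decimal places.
\gamma(0) = 1.3811

For an MA(q) process X_t = eps_t + sum_i theta_i eps_{t-i} with
Var(eps_t) = sigma^2, the variance is
  gamma(0) = sigma^2 * (1 + sum_i theta_i^2).
  sum_i theta_i^2 = (-0.442)^2 + (0.431)^2 = 0.195364 + 0.185761 = 0.381125.
  gamma(0) = 1 * (1 + 0.381125) = 1 * 1.381125 = 1.381125, which rounds to 1.3811.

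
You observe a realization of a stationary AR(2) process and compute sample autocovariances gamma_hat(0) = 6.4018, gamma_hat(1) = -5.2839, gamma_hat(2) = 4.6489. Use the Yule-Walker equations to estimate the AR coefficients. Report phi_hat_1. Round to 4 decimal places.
\hat\phi_{1} = -0.7090

The Yule-Walker equations for an AR(p) process read, in matrix form,
  Gamma_p phi = r_p,   with   (Gamma_p)_{ij} = gamma(|i - j|),
                       (r_p)_i = gamma(i),   i,j = 1..p.
Substitute the sample gammas (Toeplitz matrix and right-hand side of size 2):
  Gamma_p = [[6.4018, -5.2839], [-5.2839, 6.4018]]
  r_p     = [-5.2839, 4.6489]
Written out:
  6.4018 phi_1 - 5.2839 phi_2 = -5.2839
  -5.2839 phi_1 + 6.4018 phi_2 = 4.6489
Solve by Cramer's rule:
  det = gamma(0)^2 - gamma(1)^2 = (6.4018)^2 - (-5.2839)^2 = 40.98304324 - 27.91959921 = 13.06344403
  phi_hat_1 = [gamma(1) gamma(0) - gamma(1) gamma(2)] / det = [(-5.2839)(6.4018) - (-5.2839)(4.6489)] / 13.06344403 = -9.26214831 / 13.06344403 = -0.709
  phi_hat_2 = [gamma(0) gamma(2) - gamma(1)^2] / det = [(6.4018)(4.6489) - (-5.2839)^2] / 13.06344403 = 1.84172881 / 13.06344403 = 0.141
So phi_hat = [-0.7090, 0.1410].
Therefore phi_hat_1 = -0.7090.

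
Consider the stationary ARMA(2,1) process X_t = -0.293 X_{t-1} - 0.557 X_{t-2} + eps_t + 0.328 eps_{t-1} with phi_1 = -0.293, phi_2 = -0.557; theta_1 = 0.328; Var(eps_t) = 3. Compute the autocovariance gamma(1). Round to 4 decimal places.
\gamma(1) = -0.2031

Multiply the model equation by X_{t-k} and take expectations. With theta_0 = psi_0 = 1 and psi_j the MA(infinity) weights, this gives
  gamma(k) - sum_i phi_i gamma(k-i) = c_k,
  c_k = sigma^2 * sum_{j=k..q} theta_j psi_{j-k}   (c_k = 0 for k > q),
using gamma(-m) = gamma(m).
psi-weights needed (psi_j = theta_j + sum_i phi_i psi_{j-i}):
  psi_1 = theta_1 + phi_1 = 0.328 + (-0.293) = 0.035
Right-hand sides:
  c_0 = sigma^2 (1 + theta_1 psi_1) = 3 * (1 + (0.328)(0.035)) = 3 * 1.01148 = 3.03444
  c_1 = sigma^2 theta_1 = 3 * (0.328) = 0.984
  c_2 = 0
Equations for k = 0, 1, 2 (AR order 2, c_2 = 0):
  (E0) gamma(0) = phi_1 gamma(1) + phi_2 gamma(2) + c_0
  (E1) gamma(1) = phi_1 gamma(0) + phi_2 gamma(1) + c_1
  (E2) gamma(2) = phi_1 gamma(1) + phi_2 gamma(0)
From (E1): gamma(1) = A gamma(0) + B with
  A = phi_1 / (1 - phi_2) = -0.293 / 1.557 = -0.188182,   B = c_1 / (1 - phi_2) = 0.984 / 1.557 = 0.631985.
Insert (E2) into (E0): gamma(0) (1 - phi_2^2) = phi_1 (1 + phi_2) gamma(1) + c_0.
  phi_1 (1 + phi_2) = (-0.293)(0.443) = -0.129799,   1 - phi_2^2 = 0.689751.
Replace gamma(1) by A gamma(0) + B and collect gamma(0):
  gamma(0) [0.689751 - (-0.129799)(-0.188182)] = (-0.129799)(0.631985) + 3.03444
  gamma(0) * 0.665325 = 2.952409
  gamma(0) = 2.952409 / 0.665325 = 4.437543.
  gamma(1) = A gamma(0) + B = (-0.188182)(4.437543) + (0.631985) = -0.203083.
Therefore gamma(1) = -0.2031 (to 4 decimal places).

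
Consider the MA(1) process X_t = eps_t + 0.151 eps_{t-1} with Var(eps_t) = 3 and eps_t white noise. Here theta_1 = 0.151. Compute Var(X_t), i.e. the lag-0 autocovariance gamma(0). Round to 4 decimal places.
\gamma(0) = 3.0684

For an MA(q) process X_t = eps_t + sum_i theta_i eps_{t-i} with
Var(eps_t) = sigma^2, the variance is
  gamma(0) = sigma^2 * (1 + sum_i theta_i^2).
  sum_i theta_i^2 = (0.151)^2 = 0.022801.
  gamma(0) = 3 * (1 + 0.022801) = 3 * 1.022801 = 3.068403, which rounds to 3.0684.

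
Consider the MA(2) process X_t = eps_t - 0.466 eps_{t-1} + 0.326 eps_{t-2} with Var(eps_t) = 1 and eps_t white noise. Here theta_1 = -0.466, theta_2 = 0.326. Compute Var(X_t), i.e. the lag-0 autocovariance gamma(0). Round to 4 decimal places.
\gamma(0) = 1.3234

For an MA(q) process X_t = eps_t + sum_i theta_i eps_{t-i} with
Var(eps_t) = sigma^2, the variance is
  gamma(0) = sigma^2 * (1 + sum_i theta_i^2).
  sum_i theta_i^2 = (-0.466)^2 + (0.326)^2 = 0.217156 + 0.106276 = 0.323432.
  gamma(0) = 1 * (1 + 0.323432) = 1 * 1.323432 = 1.323432, which rounds to 1.3234.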